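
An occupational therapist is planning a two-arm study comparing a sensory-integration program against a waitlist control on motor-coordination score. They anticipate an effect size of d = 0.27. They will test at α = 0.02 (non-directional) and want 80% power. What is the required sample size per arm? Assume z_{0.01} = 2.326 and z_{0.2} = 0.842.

n = 276 per group

For two independent groups with equal n: n = 2·((z_{α/2} + z_β) / d)².
z_{α/2} + z_β = 2.326 + 0.842 = 3.168.
n = 2 × (3.168 / 0.27)² = 2 × 11.733² = 2 × 137.67 = 275.3.
Round up to the next whole participant.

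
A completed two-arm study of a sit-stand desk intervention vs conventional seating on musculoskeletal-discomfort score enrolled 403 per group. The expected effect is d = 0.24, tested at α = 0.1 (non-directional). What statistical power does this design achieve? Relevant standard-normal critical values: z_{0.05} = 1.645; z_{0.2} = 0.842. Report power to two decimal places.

For two equal groups, power = Φ(d·√(n/2) − z_{α/2}).
d·√(n/2) = 0.24 × √(403/2) = 0.24 × 14.195 = 3.407.
z_β = 3.407 − 1.645 = 1.762.
Power = Φ(1.762) = 0.961.

power ≈ 0.96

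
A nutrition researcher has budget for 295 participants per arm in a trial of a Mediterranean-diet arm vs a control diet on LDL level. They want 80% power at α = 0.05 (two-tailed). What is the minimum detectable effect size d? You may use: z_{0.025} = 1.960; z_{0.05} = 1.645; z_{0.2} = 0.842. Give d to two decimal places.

For two independent groups of n = 295 each: d_min = (z_{α/2} + z_β)·√(2/n).
z-sum = 1.960 + 0.842 = 2.802.
d_min = 2.802 × √(2/295) = 2.802 × 0.0823 = 0.231.

d_min ≈ 0.23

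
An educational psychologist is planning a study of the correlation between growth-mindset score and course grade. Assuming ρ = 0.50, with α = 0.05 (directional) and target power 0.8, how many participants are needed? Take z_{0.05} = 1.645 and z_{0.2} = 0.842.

n = 24

Fisher's z: C = ½·ln((1+r)/(1−r)) = ½·ln(3.0000) = 0.5493.
n = ((z_{α} + z_β)/C)² + 3.
(1.645 + 0.842) / 0.5493 = 2.487 / 0.5493 = 4.528.
n = 4.528² + 3 = 20.50 + 3 = 23.5.
Round up.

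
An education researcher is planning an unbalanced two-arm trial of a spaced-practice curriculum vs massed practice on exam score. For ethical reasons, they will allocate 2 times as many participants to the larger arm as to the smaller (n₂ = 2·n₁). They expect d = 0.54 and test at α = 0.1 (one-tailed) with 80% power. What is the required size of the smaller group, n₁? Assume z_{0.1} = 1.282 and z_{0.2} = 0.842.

With allocation ratio k = n₂/n₁ = 2, Var(x̄₁−x̄₂) = σ²(1/n₁ + 1/(k·n₁)) = σ²·(k+1)/(k·n₁).
So n₁ = (1 + 1/k)·((z_{α} + z_β)/d)² = 1.500 × (2.124/0.54)².
n₁ = 1.500 × 15.47 = 23.2.
Round up: n₁ = 24, giving n₂ = 2 × 24 = 48.

n₁ = 24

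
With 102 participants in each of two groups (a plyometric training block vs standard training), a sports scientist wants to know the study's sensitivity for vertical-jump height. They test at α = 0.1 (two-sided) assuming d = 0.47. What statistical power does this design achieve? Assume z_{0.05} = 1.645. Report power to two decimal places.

power ≈ 0.96

For two equal groups, power = Φ(d·√(n/2) − z_{α/2}).
d·√(n/2) = 0.47 × √(102/2) = 0.47 × 7.141 = 3.356.
z_β = 3.356 − 1.645 = 1.711.
Power = Φ(1.711) = 0.957.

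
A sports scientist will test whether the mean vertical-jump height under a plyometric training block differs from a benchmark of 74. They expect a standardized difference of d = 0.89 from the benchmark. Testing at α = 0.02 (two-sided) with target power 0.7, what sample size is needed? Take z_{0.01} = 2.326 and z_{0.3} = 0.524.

n = 11

For a one-sample test: n = ((z_{α/2} + z_β) / d)².
z_{α/2} + z_β = 2.326 + 0.524 = 2.850.
n = (2.850 / 0.89)² = 3.202² = 10.25.
Round up.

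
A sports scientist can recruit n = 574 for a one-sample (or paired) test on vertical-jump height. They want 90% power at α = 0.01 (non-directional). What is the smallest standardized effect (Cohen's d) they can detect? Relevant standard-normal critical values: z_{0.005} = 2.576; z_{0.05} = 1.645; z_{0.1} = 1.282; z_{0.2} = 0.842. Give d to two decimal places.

d_min ≈ 0.16

For a single sample (or paired design) of n = 574: d_min = (z_{α/2} + z_β)/√n.
z-sum = 2.576 + 1.282 = 3.858.
d_min = 3.858 / √574 = 3.858 / 23.958 = 0.161.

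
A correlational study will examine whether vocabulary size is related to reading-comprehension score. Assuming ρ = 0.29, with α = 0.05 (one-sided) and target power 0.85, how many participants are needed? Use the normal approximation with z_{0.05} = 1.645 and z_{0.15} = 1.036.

n = 84

Fisher's z: C = ½·ln((1+r)/(1−r)) = ½·ln(1.8169) = 0.2986.
n = ((z_{α} + z_β)/C)² + 3.
(1.645 + 1.036) / 0.2986 = 2.681 / 0.2986 = 8.979.
n = 8.979² + 3 = 80.61 + 3 = 83.6.
Round up.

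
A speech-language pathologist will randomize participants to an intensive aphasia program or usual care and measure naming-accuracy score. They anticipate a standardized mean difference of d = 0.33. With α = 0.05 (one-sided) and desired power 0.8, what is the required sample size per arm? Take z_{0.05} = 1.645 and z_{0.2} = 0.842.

n = 114 per group

For two independent groups with equal n: n = 2·((z_{α} + z_β) / d)².
z_{α} + z_β = 1.645 + 0.842 = 2.487.
n = 2 × (2.487 / 0.33)² = 2 × 7.536² = 2 × 56.80 = 113.6.
Round up to the next whole participant.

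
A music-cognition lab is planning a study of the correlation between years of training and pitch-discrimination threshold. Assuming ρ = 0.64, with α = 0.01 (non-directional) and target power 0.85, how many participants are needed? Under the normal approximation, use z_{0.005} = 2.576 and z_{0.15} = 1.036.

Fisher's z: C = ½·ln((1+r)/(1−r)) = ½·ln(4.5556) = 0.7582.
n = ((z_{α/2} + z_β)/C)² + 3.
(2.576 + 1.036) / 0.7582 = 3.612 / 0.7582 = 4.764.
n = 4.764² + 3 = 22.69 + 3 = 25.7.
Round up.

n = 26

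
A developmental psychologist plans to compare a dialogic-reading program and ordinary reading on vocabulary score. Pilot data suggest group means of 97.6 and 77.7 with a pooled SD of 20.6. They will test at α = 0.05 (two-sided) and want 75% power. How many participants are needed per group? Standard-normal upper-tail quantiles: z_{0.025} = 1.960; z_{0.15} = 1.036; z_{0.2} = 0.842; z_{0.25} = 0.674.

n = 15 per group

Cohen's d = |M₁ − M₂| / SD_pooled = |97.6 − 77.7| / 20.6 = 19.9 / 20.6 = 0.966.
For two independent groups with equal n: n = 2·((z_{α/2} + z_β) / d)².
z_{α/2} + z_β = 1.960 + 0.674 = 2.634.
n = 2 × (2.634 / 0.966)² = 2 × 2.727² = 2 × 7.43 = 14.9.
Round up to the next whole participant.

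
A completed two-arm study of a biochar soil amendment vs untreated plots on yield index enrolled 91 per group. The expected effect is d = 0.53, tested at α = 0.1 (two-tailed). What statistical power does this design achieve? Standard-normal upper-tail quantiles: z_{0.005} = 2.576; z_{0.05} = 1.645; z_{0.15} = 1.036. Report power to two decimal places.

power ≈ 0.97

For two equal groups, power = Φ(d·√(n/2) − z_{α/2}).
d·√(n/2) = 0.53 × √(91/2) = 0.53 × 6.745 = 3.575.
z_β = 3.575 − 1.645 = 1.930.
Power = Φ(1.930) = 0.973.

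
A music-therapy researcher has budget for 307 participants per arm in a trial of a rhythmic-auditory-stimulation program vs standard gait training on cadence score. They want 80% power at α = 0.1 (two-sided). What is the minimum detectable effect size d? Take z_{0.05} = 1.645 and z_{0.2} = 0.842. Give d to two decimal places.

d_min ≈ 0.20

For two independent groups of n = 307 each: d_min = (z_{α/2} + z_β)·√(2/n).
z-sum = 1.645 + 0.842 = 2.487.
d_min = 2.487 × √(2/307) = 2.487 × 0.0807 = 0.201.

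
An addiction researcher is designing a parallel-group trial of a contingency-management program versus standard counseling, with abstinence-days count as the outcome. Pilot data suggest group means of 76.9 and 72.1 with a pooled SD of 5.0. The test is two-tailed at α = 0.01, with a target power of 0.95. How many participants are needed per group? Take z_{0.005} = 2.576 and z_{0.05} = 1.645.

Cohen's d = |M₁ − M₂| / SD_pooled = |76.9 − 72.1| / 5.0 = 4.8 / 5.0 = 0.960.
For two independent groups with equal n: n = 2·((z_{α/2} + z_β) / d)².
z_{α/2} + z_β = 2.576 + 1.645 = 4.221.
n = 2 × (4.221 / 0.960)² = 2 × 4.397² = 2 × 19.33 = 38.7.
Round up to the next whole participant.

n = 39 per group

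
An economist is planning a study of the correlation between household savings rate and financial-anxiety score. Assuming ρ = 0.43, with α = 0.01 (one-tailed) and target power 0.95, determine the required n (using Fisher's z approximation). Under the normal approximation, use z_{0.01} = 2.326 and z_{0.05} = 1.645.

n = 78

Fisher's z: C = ½·ln((1+r)/(1−r)) = ½·ln(2.5088) = 0.4599.
n = ((z_{α} + z_β)/C)² + 3.
(2.326 + 1.645) / 0.4599 = 3.971 / 0.4599 = 8.634.
n = 8.634² + 3 = 74.55 + 3 = 77.6.
Round up.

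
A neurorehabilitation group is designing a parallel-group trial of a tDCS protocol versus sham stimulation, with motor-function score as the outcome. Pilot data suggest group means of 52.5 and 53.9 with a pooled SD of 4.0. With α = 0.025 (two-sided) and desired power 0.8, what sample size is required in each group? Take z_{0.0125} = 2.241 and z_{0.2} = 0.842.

n = 156 per group

Cohen's d = |M₁ − M₂| / SD_pooled = |52.5 − 53.9| / 4.0 = 1.4 / 4.0 = 0.350.
For two independent groups with equal n: n = 2·((z_{α/2} + z_β) / d)².
z_{α/2} + z_β = 2.241 + 0.842 = 3.083.
n = 2 × (3.083 / 0.350)² = 2 × 8.809² = 2 × 77.59 = 155.2.
Round up to the next whole participant.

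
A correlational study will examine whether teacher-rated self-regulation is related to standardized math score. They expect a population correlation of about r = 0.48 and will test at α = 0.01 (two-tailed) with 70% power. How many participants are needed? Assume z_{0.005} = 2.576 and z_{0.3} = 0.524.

n = 39

Fisher's z: C = ½·ln((1+r)/(1−r)) = ½·ln(2.8462) = 0.5230.
n = ((z_{α/2} + z_β)/C)² + 3.
(2.576 + 0.524) / 0.5230 = 3.100 / 0.5230 = 5.927.
n = 5.927² + 3 = 35.13 + 3 = 38.1.
Round up.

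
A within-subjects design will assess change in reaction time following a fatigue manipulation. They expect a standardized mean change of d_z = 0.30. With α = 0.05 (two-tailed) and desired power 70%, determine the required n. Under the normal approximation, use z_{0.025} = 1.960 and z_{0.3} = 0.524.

For a paired (one-sample on differences) test: n = ((z_{α/2} + z_β) / d)².
z_{α/2} + z_β = 1.960 + 0.524 = 2.484.
n = (2.484 / 0.30)² = 8.280² = 68.56.
Round up.

n = 69 pairs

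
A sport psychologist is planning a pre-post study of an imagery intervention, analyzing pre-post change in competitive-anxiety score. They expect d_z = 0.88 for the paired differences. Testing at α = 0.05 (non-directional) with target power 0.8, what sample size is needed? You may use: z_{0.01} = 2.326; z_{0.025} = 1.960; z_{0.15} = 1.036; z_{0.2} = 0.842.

For a paired (one-sample on differences) test: n = ((z_{α/2} + z_β) / d)².
z_{α/2} + z_β = 1.960 + 0.842 = 2.802.
n = (2.802 / 0.88)² = 3.184² = 10.14.
Round up.

n = 11 pairs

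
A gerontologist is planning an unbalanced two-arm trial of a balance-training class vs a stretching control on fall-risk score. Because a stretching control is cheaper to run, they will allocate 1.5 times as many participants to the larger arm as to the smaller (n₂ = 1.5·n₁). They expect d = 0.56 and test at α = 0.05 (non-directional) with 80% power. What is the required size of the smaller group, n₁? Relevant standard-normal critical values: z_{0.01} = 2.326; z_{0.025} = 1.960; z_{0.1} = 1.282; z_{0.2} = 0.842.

n₁ = 42

With allocation ratio k = n₂/n₁ = 1.5, Var(x̄₁−x̄₂) = σ²(1/n₁ + 1/(k·n₁)) = σ²·(k+1)/(k·n₁).
So n₁ = (1 + 1/k)·((z_{α/2} + z_β)/d)² = 1.667 × (2.802/0.56)².
n₁ = 1.667 × 25.04 = 41.7.
Round up: n₁ = 42, giving n₂ = 1.5 × 42 = 63.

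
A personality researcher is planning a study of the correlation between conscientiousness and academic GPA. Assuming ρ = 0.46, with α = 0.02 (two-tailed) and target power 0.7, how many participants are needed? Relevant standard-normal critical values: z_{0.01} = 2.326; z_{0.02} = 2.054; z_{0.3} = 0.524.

n = 36

Fisher's z: C = ½·ln((1+r)/(1−r)) = ½·ln(2.7037) = 0.4973.
n = ((z_{α/2} + z_β)/C)² + 3.
(2.326 + 0.524) / 0.4973 = 2.850 / 0.4973 = 5.731.
n = 5.731² + 3 = 32.84 + 3 = 35.8.
Round up.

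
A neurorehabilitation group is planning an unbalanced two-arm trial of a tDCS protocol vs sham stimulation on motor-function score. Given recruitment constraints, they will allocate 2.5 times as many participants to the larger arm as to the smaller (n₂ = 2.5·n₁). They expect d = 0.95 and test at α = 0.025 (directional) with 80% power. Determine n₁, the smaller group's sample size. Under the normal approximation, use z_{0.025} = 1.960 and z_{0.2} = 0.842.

n₁ = 13

With allocation ratio k = n₂/n₁ = 2.5, Var(x̄₁−x̄₂) = σ²(1/n₁ + 1/(k·n₁)) = σ²·(k+1)/(k·n₁).
So n₁ = (1 + 1/k)·((z_{α} + z_β)/d)² = 1.400 × (2.802/0.95)².
n₁ = 1.400 × 8.70 = 12.2.
Round up: n₁ = 13, giving n₂ = ⌈2.5 × 13⌉ = ⌈32.5⌉ = 33.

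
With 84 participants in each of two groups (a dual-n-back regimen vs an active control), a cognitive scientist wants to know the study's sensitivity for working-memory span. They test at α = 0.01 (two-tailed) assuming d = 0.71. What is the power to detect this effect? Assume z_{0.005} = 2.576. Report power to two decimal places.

power ≈ 0.98

For two equal groups, power = Φ(d·√(n/2) − z_{α/2}).
d·√(n/2) = 0.71 × √(84/2) = 0.71 × 6.481 = 4.601.
z_β = 4.601 − 2.576 = 2.025.
Power = Φ(2.025) = 0.979.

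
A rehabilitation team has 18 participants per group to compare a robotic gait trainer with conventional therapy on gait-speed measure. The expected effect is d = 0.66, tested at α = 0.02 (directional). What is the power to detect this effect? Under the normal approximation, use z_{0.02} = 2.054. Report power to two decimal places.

power ≈ 0.47

For two equal groups, power = Φ(d·√(n/2) − z_{α}).
d·√(n/2) = 0.66 × √(18/2) = 0.66 × 3.000 = 1.980.
z_β = 1.980 − 2.054 = -0.074.
Power = Φ(-0.074) = 0.471.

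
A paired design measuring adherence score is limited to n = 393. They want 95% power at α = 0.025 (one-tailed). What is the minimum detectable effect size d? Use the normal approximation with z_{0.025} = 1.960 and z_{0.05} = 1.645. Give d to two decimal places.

d_min ≈ 0.18

For a single sample (or paired design) of n = 393: d_min = (z_{α} + z_β)/√n.
z-sum = 1.960 + 1.645 = 3.605.
d_min = 3.605 / √393 = 3.605 / 19.824 = 0.182.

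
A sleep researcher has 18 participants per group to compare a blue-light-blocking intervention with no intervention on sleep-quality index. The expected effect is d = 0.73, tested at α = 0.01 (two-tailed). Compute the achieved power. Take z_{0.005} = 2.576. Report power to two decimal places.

For two equal groups, power = Φ(d·√(n/2) − z_{α/2}).
d·√(n/2) = 0.73 × √(18/2) = 0.73 × 3.000 = 2.190.
z_β = 2.190 − 2.576 = -0.386.
Power = Φ(-0.386) = 0.350.

power ≈ 0.35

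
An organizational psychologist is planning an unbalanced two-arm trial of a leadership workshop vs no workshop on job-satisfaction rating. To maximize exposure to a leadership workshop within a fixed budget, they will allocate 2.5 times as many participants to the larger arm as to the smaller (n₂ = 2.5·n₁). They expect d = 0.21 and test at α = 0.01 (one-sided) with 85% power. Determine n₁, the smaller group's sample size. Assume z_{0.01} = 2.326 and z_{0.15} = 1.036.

n₁ = 359

With allocation ratio k = n₂/n₁ = 2.5, Var(x̄₁−x̄₂) = σ²(1/n₁ + 1/(k·n₁)) = σ²·(k+1)/(k·n₁).
So n₁ = (1 + 1/k)·((z_{α} + z_β)/d)² = 1.400 × (3.362/0.21)².
n₁ = 1.400 × 256.30 = 358.8.
Round up: n₁ = 359, giving n₂ = ⌈2.5 × 359⌉ = ⌈897.5⌉ = 898.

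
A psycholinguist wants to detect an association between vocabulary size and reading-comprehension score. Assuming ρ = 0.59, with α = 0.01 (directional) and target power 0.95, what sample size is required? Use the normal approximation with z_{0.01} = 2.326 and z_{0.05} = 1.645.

n = 38

Fisher's z: C = ½·ln((1+r)/(1−r)) = ½·ln(3.8780) = 0.6777.
n = ((z_{α} + z_β)/C)² + 3.
(2.326 + 1.645) / 0.6777 = 3.971 / 0.6777 = 5.860.
n = 5.860² + 3 = 34.33 + 3 = 37.3.
Round up.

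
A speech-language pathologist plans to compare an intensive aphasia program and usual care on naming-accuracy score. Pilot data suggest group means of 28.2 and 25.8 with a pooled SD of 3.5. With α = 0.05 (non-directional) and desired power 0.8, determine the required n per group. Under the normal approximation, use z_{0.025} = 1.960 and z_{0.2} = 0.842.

n = 34 per group

Cohen's d = |M₁ − M₂| / SD_pooled = |28.2 − 25.8| / 3.5 = 2.4 / 3.5 = 0.686.
For two independent groups with equal n: n = 2·((z_{α/2} + z_β) / d)².
z_{α/2} + z_β = 1.960 + 0.842 = 2.802.
n = 2 × (2.802 / 0.686)² = 2 × 4.085² = 2 × 16.68 = 33.4.
Round up to the next whole participant.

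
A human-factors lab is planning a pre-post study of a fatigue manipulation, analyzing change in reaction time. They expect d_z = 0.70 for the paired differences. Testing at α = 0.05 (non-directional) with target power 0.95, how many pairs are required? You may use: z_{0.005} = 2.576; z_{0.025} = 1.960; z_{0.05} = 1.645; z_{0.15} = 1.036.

n = 27 pairs

For a paired (one-sample on differences) test: n = ((z_{α/2} + z_β) / d)².
z_{α/2} + z_β = 1.960 + 1.645 = 3.605.
n = (3.605 / 0.70)² = 5.150² = 26.52.
Round up.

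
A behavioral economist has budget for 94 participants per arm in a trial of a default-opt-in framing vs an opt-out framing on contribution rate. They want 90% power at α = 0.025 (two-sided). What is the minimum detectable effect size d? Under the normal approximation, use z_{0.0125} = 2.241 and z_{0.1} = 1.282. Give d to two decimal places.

For two independent groups of n = 94 each: d_min = (z_{α/2} + z_β)·√(2/n).
z-sum = 2.241 + 1.282 = 3.523.
d_min = 3.523 × √(2/94) = 3.523 × 0.1459 = 0.514.

d_min ≈ 0.51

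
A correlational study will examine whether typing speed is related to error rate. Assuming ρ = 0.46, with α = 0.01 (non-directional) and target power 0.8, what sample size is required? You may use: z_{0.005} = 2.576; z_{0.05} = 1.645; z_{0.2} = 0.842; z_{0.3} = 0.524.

Fisher's z: C = ½·ln((1+r)/(1−r)) = ½·ln(2.7037) = 0.4973.
n = ((z_{α/2} + z_β)/C)² + 3.
(2.576 + 0.842) / 0.4973 = 3.418 / 0.4973 = 6.873.
n = 6.873² + 3 = 47.24 + 3 = 50.2.
Round up.

n = 51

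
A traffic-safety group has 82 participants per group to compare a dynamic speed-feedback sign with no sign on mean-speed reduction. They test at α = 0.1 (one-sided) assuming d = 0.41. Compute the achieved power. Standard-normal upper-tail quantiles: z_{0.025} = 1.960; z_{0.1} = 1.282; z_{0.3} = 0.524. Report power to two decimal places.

power ≈ 0.91

For two equal groups, power = Φ(d·√(n/2) − z_{α}).
d·√(n/2) = 0.41 × √(82/2) = 0.41 × 6.403 = 2.625.
z_β = 2.625 − 1.282 = 1.343.
Power = Φ(1.343) = 0.910.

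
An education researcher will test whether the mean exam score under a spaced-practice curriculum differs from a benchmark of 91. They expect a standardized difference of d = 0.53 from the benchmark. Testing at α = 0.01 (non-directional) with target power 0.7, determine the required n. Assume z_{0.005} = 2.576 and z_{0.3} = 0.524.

n = 35

For a one-sample test: n = ((z_{α/2} + z_β) / d)².
z_{α/2} + z_β = 2.576 + 0.524 = 3.100.
n = (3.100 / 0.53)² = 5.849² = 34.21.
Round up.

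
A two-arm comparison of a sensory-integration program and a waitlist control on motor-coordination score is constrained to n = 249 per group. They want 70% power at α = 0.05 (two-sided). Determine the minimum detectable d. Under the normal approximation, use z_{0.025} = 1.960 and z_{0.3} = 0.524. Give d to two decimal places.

d_min ≈ 0.22

For two independent groups of n = 249 each: d_min = (z_{α/2} + z_β)·√(2/n).
z-sum = 1.960 + 0.524 = 2.484.
d_min = 2.484 × √(2/249) = 2.484 × 0.0896 = 0.223.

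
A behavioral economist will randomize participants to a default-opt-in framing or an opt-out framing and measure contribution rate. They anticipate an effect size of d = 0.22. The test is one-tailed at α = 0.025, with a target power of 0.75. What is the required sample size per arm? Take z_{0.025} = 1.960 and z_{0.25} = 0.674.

n = 287 per group

For two independent groups with equal n: n = 2·((z_{α} + z_β) / d)².
z_{α} + z_β = 1.960 + 0.674 = 2.634.
n = 2 × (2.634 / 0.22)² = 2 × 11.973² = 2 × 143.35 = 286.7.
Round up to the next whole participant.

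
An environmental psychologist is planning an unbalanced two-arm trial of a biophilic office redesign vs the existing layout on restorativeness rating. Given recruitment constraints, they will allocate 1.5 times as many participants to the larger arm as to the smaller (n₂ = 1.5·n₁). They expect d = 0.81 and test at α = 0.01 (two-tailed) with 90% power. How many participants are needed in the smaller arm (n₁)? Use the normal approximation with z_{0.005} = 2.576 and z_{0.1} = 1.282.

With allocation ratio k = n₂/n₁ = 1.5, Var(x̄₁−x̄₂) = σ²(1/n₁ + 1/(k·n₁)) = σ²·(k+1)/(k·n₁).
So n₁ = (1 + 1/k)·((z_{α/2} + z_β)/d)² = 1.667 × (3.858/0.81)².
n₁ = 1.667 × 22.69 = 37.8.
Round up: n₁ = 38, giving n₂ = 1.5 × 38 = 57.

n₁ = 38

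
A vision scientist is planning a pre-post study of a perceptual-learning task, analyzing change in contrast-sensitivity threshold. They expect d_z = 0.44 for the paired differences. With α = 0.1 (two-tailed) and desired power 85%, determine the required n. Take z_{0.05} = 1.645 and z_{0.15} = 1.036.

n = 38 pairs

For a paired (one-sample on differences) test: n = ((z_{α/2} + z_β) / d)².
z_{α/2} + z_β = 1.645 + 1.036 = 2.681.
n = (2.681 / 0.44)² = 6.093² = 37.13.
Round up.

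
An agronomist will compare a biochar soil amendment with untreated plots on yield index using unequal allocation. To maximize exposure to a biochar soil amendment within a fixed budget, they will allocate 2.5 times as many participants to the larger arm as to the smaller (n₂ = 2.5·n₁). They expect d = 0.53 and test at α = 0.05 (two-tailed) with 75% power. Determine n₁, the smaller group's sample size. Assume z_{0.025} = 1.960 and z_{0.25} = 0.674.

With allocation ratio k = n₂/n₁ = 2.5, Var(x̄₁−x̄₂) = σ²(1/n₁ + 1/(k·n₁)) = σ²·(k+1)/(k·n₁).
So n₁ = (1 + 1/k)·((z_{α/2} + z_β)/d)² = 1.400 × (2.634/0.53)².
n₁ = 1.400 × 24.70 = 34.6.
Round up: n₁ = 35, giving n₂ = ⌈2.5 × 35⌉ = ⌈87.5⌉ = 88.

n₁ = 35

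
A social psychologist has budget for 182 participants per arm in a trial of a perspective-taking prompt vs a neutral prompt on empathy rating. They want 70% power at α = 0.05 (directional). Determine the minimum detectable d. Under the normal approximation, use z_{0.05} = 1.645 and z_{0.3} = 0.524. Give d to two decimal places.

d_min ≈ 0.23

For two independent groups of n = 182 each: d_min = (z_{α} + z_β)·√(2/n).
z-sum = 1.645 + 0.524 = 2.169.
d_min = 2.169 × √(2/182) = 2.169 × 0.1048 = 0.227.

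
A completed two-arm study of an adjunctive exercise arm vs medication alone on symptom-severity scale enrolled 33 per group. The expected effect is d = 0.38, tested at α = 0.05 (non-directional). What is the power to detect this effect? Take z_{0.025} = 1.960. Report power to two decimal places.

For two equal groups, power = Φ(d·√(n/2) − z_{α/2}).
d·√(n/2) = 0.38 × √(33/2) = 0.38 × 4.062 = 1.544.
z_β = 1.544 − 1.960 = -0.416.
Power = Φ(-0.416) = 0.339.

power ≈ 0.34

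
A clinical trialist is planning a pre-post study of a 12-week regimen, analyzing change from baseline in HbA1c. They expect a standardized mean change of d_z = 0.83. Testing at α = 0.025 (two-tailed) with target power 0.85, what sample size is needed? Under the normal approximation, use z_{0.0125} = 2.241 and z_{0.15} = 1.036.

n = 16 pairs

For a paired (one-sample on differences) test: n = ((z_{α/2} + z_β) / d)².
z_{α/2} + z_β = 2.241 + 1.036 = 3.277.
n = (3.277 / 0.83)² = 3.948² = 15.59.
Round up.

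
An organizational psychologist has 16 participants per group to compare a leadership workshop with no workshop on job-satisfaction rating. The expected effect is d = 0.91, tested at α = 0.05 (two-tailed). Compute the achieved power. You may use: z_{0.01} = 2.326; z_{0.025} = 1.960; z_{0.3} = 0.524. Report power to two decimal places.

power ≈ 0.73

For two equal groups, power = Φ(d·√(n/2) − z_{α/2}).
d·√(n/2) = 0.91 × √(16/2) = 0.91 × 2.828 = 2.574.
z_β = 2.574 − 1.960 = 0.614.
Power = Φ(0.614) = 0.730.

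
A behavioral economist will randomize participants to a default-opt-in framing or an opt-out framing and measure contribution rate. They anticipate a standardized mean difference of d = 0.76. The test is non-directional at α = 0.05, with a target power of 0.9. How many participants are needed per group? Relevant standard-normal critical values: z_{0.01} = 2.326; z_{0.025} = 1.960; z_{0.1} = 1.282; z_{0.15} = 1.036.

n = 37 per group

For two independent groups with equal n: n = 2·((z_{α/2} + z_β) / d)².
z_{α/2} + z_β = 1.960 + 1.282 = 3.242.
n = 2 × (3.242 / 0.76)² = 2 × 4.266² = 2 × 18.20 = 36.4.
Round up to the next whole participant.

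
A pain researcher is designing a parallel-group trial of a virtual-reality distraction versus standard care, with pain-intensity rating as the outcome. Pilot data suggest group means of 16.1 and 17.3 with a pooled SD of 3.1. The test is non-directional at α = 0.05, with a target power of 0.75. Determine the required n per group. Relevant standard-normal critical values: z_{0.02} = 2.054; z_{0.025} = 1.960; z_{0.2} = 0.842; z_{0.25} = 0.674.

Cohen's d = |M₁ − M₂| / SD_pooled = |16.1 − 17.3| / 3.1 = 1.2 / 3.1 = 0.387.
For two independent groups with equal n: n = 2·((z_{α/2} + z_β) / d)².
z_{α/2} + z_β = 1.960 + 0.674 = 2.634.
n = 2 × (2.634 / 0.387)² = 2 × 6.806² = 2 × 46.32 = 92.6.
Round up to the next whole participant.

n = 93 per group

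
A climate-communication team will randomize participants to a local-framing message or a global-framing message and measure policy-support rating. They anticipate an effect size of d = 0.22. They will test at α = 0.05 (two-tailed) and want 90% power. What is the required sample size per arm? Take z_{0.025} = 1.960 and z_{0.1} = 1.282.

For two independent groups with equal n: n = 2·((z_{α/2} + z_β) / d)².
z_{α/2} + z_β = 1.960 + 1.282 = 3.242.
n = 2 × (3.242 / 0.22)² = 2 × 14.736² = 2 × 217.16 = 434.3.
Round up to the next whole participant.

n = 435 per group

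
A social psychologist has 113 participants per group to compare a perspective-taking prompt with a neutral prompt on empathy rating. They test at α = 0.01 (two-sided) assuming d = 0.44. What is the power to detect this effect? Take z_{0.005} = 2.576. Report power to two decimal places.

For two equal groups, power = Φ(d·√(n/2) − z_{α/2}).
d·√(n/2) = 0.44 × √(113/2) = 0.44 × 7.517 = 3.307.
z_β = 3.307 − 2.576 = 0.731.
Power = Φ(0.731) = 0.768.

power ≈ 0.77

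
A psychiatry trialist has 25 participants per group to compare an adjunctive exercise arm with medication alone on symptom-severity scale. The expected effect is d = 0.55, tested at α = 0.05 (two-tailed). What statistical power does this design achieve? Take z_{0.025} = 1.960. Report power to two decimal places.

For two equal groups, power = Φ(d·√(n/2) − z_{α/2}).
d·√(n/2) = 0.55 × √(25/2) = 0.55 × 3.536 = 1.945.
z_β = 1.945 − 1.960 = -0.015.
Power = Φ(-0.015) = 0.494.

power ≈ 0.49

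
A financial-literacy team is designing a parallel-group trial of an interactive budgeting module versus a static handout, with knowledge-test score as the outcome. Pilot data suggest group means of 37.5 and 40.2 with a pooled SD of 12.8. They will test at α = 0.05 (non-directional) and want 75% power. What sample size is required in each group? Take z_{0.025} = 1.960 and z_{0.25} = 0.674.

n = 312 per group

Cohen's d = |M₁ − M₂| / SD_pooled = |37.5 − 40.2| / 12.8 = 2.7 / 12.8 = 0.211.
For two independent groups with equal n: n = 2·((z_{α/2} + z_β) / d)².
z_{α/2} + z_β = 1.960 + 0.674 = 2.634.
n = 2 × (2.634 / 0.211)² = 2 × 12.483² = 2 × 155.84 = 311.7.
Round up to the next whole participant.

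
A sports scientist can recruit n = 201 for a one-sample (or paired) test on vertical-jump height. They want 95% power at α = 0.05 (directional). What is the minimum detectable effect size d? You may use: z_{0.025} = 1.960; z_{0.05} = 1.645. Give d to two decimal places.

For a single sample (or paired design) of n = 201: d_min = (z_{α} + z_β)/√n.
z-sum = 1.645 + 1.645 = 3.290.
d_min = 3.290 / √201 = 3.290 / 14.177 = 0.232.

d_min ≈ 0.23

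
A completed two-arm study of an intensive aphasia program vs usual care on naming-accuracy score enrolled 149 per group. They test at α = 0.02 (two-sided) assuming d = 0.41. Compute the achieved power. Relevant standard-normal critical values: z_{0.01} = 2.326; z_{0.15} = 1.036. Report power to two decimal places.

power ≈ 0.89

For two equal groups, power = Φ(d·√(n/2) − z_{α/2}).
d·√(n/2) = 0.41 × √(149/2) = 0.41 × 8.631 = 3.539.
z_β = 3.539 − 2.326 = 1.213.
Power = Φ(1.213) = 0.887.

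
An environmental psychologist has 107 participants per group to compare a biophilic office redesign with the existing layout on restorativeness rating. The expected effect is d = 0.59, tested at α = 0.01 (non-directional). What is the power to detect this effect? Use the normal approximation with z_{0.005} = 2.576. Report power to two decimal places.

power ≈ 0.96

For two equal groups, power = Φ(d·√(n/2) − z_{α/2}).
d·√(n/2) = 0.59 × √(107/2) = 0.59 × 7.314 = 4.315.
z_β = 4.315 − 2.576 = 1.739.
Power = Φ(1.739) = 0.959.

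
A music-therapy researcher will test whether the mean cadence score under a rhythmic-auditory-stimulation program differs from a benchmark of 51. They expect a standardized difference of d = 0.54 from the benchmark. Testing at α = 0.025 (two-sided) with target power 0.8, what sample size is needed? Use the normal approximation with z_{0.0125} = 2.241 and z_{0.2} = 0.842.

n = 33

For a one-sample test: n = ((z_{α/2} + z_β) / d)².
z_{α/2} + z_β = 2.241 + 0.842 = 3.083.
n = (3.083 / 0.54)² = 5.709² = 32.60.
Round up.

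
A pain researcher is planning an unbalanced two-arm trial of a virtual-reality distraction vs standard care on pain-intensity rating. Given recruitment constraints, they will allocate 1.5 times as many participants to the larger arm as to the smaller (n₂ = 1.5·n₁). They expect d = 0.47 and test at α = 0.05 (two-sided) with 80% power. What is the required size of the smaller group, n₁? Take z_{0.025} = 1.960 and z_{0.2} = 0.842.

n₁ = 60

With allocation ratio k = n₂/n₁ = 1.5, Var(x̄₁−x̄₂) = σ²(1/n₁ + 1/(k·n₁)) = σ²·(k+1)/(k·n₁).
So n₁ = (1 + 1/k)·((z_{α/2} + z_β)/d)² = 1.667 × (2.802/0.47)².
n₁ = 1.667 × 35.54 = 59.2.
Round up: n₁ = 60, giving n₂ = 1.5 × 60 = 90.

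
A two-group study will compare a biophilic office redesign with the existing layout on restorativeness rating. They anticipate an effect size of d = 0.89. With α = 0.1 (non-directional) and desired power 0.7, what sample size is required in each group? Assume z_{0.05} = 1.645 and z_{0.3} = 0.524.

For two independent groups with equal n: n = 2·((z_{α/2} + z_β) / d)².
z_{α/2} + z_β = 1.645 + 0.524 = 2.169.
n = 2 × (2.169 / 0.89)² = 2 × 2.437² = 2 × 5.94 = 11.9.
Round up to the next whole participant.

n = 12 per group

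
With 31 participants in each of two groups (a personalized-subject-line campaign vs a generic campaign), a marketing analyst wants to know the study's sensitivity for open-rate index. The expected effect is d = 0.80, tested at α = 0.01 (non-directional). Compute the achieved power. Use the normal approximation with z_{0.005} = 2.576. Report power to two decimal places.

power ≈ 0.72

For two equal groups, power = Φ(d·√(n/2) − z_{α/2}).
d·√(n/2) = 0.80 × √(31/2) = 0.80 × 3.937 = 3.150.
z_β = 3.150 − 2.576 = 0.574.
Power = Φ(0.574) = 0.717.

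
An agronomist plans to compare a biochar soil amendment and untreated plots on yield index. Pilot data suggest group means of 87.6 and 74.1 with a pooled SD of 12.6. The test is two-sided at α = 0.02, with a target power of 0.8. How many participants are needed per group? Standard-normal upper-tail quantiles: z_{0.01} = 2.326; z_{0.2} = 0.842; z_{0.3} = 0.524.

n = 18 per group

Cohen's d = |M₁ − M₂| / SD_pooled = |87.6 − 74.1| / 12.6 = 13.5 / 12.6 = 1.071.
For two independent groups with equal n: n = 2·((z_{α/2} + z_β) / d)².
z_{α/2} + z_β = 2.326 + 0.842 = 3.168.
n = 2 × (3.168 / 1.071)² = 2 × 2.958² = 2 × 8.75 = 17.5.
Round up to the next whole participant.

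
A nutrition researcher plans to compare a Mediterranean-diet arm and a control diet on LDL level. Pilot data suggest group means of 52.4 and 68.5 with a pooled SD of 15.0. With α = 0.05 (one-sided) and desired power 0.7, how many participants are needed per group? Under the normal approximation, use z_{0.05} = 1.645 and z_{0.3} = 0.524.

Cohen's d = |M₁ − M₂| / SD_pooled = |52.4 − 68.5| / 15.0 = 16.1 / 15.0 = 1.073.
For two independent groups with equal n: n = 2·((z_{α} + z_β) / d)².
z_{α} + z_β = 1.645 + 0.524 = 2.169.
n = 2 × (2.169 / 1.073)² = 2 × 2.021² = 2 × 4.09 = 8.2.
Round up to the next whole participant.

n = 9 per group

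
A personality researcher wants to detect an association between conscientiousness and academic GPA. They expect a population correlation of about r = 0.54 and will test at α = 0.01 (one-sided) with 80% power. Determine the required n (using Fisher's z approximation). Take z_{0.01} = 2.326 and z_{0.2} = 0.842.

Fisher's z: C = ½·ln((1+r)/(1−r)) = ½·ln(3.3478) = 0.6042.
n = ((z_{α} + z_β)/C)² + 3.
(2.326 + 0.842) / 0.6042 = 3.168 / 0.6042 = 5.243.
n = 5.243² + 3 = 27.49 + 3 = 30.5.
Round up.

n = 31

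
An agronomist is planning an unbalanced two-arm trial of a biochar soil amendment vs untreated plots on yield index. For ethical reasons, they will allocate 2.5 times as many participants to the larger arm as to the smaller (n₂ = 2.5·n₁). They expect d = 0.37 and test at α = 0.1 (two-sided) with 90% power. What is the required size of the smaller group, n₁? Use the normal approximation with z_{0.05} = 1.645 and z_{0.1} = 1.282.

With allocation ratio k = n₂/n₁ = 2.5, Var(x̄₁−x̄₂) = σ²(1/n₁ + 1/(k·n₁)) = σ²·(k+1)/(k·n₁).
So n₁ = (1 + 1/k)·((z_{α/2} + z_β)/d)² = 1.400 × (2.927/0.37)².
n₁ = 1.400 × 62.58 = 87.6.
Round up: n₁ = 88, giving n₂ = 2.5 × 88 = 220.

n₁ = 88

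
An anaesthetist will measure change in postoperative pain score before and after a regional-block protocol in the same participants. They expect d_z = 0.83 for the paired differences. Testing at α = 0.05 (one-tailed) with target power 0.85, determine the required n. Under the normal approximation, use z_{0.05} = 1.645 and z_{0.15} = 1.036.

n = 11 pairs

For a paired (one-sample on differences) test: n = ((z_{α} + z_β) / d)².
z_{α} + z_β = 1.645 + 1.036 = 2.681.
n = (2.681 / 0.83)² = 3.230² = 10.43.
Round up.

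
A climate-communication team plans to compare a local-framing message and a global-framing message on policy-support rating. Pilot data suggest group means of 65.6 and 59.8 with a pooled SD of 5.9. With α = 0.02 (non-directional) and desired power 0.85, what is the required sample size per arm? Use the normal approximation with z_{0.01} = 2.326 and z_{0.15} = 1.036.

Cohen's d = |M₁ − M₂| / SD_pooled = |65.6 − 59.8| / 5.9 = 5.8 / 5.9 = 0.983.
For two independent groups with equal n: n = 2·((z_{α/2} + z_β) / d)².
z_{α/2} + z_β = 2.326 + 1.036 = 3.362.
n = 2 × (3.362 / 0.983)² = 2 × 3.420² = 2 × 11.70 = 23.4.
Round up to the next whole participant.

n = 24 per group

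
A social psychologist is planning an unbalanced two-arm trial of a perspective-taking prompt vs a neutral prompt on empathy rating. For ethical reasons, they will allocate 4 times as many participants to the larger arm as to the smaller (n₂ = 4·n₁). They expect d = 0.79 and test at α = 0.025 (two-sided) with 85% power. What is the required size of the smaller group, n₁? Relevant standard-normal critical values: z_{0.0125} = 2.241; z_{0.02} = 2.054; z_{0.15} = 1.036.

n₁ = 22

With allocation ratio k = n₂/n₁ = 4, Var(x̄₁−x̄₂) = σ²(1/n₁ + 1/(k·n₁)) = σ²·(k+1)/(k·n₁).
So n₁ = (1 + 1/k)·((z_{α/2} + z_β)/d)² = 1.250 × (3.277/0.79)².
n₁ = 1.250 × 17.21 = 21.5.
Round up: n₁ = 22, giving n₂ = 4 × 22 = 88.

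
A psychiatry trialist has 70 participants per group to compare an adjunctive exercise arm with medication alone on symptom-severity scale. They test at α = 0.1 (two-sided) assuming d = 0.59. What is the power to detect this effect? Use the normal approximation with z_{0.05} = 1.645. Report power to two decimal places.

power ≈ 0.97

For two equal groups, power = Φ(d·√(n/2) − z_{α/2}).
d·√(n/2) = 0.59 × √(70/2) = 0.59 × 5.916 = 3.490.
z_β = 3.490 − 1.645 = 1.845.
Power = Φ(1.845) = 0.968.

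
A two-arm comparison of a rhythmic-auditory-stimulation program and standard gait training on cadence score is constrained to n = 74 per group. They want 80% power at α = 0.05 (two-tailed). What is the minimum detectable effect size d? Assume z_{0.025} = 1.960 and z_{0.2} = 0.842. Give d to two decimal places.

For two independent groups of n = 74 each: d_min = (z_{α/2} + z_β)·√(2/n).
z-sum = 1.960 + 0.842 = 2.802.
d_min = 2.802 × √(2/74) = 2.802 × 0.1644 = 0.461.

d_min ≈ 0.46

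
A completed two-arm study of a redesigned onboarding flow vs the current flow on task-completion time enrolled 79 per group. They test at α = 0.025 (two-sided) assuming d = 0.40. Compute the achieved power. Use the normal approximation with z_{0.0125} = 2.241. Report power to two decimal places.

For two equal groups, power = Φ(d·√(n/2) − z_{α/2}).
d·√(n/2) = 0.40 × √(79/2) = 0.40 × 6.285 = 2.514.
z_β = 2.514 − 2.241 = 0.273.
Power = Φ(0.273) = 0.608.

power ≈ 0.61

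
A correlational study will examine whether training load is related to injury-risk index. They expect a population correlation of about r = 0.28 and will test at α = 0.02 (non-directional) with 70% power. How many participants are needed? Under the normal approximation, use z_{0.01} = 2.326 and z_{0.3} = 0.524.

Fisher's z: C = ½·ln((1+r)/(1−r)) = ½·ln(1.7778) = 0.2877.
n = ((z_{α/2} + z_β)/C)² + 3.
(2.326 + 0.524) / 0.2877 = 2.850 / 0.2877 = 9.906.
n = 9.906² + 3 = 98.13 + 3 = 101.1.
Round up.

n = 102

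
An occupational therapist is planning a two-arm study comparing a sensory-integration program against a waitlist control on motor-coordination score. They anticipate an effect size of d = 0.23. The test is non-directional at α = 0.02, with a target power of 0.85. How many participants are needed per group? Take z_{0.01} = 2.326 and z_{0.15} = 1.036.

n = 428 per group

For two independent groups with equal n: n = 2·((z_{α/2} + z_β) / d)².
z_{α/2} + z_β = 2.326 + 1.036 = 3.362.
n = 2 × (3.362 / 0.23)² = 2 × 14.617² = 2 × 213.67 = 427.3.
Round up to the next whole participant.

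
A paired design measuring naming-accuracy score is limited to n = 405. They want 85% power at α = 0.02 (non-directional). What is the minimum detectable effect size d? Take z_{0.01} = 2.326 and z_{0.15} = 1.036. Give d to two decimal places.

d_min ≈ 0.17

For a single sample (or paired design) of n = 405: d_min = (z_{α/2} + z_β)/√n.
z-sum = 2.326 + 1.036 = 3.362.
d_min = 3.362 / √405 = 3.362 / 20.125 = 0.167.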